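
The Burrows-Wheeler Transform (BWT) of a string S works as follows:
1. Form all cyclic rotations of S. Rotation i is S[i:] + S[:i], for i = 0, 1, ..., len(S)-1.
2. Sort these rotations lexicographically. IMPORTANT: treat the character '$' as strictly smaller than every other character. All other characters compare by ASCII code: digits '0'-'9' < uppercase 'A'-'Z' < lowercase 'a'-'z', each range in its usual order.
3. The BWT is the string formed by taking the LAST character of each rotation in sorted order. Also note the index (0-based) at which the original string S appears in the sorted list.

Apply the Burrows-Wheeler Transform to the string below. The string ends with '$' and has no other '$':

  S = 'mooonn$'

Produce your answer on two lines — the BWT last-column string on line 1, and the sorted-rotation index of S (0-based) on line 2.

All 7 rotations (rotation i = S[i:]+S[:i]):
  rot[0] = mooonn$
  rot[1] = ooonn$m
  rot[2] = oonn$mo
  rot[3] = onn$moo
  rot[4] = nn$mooo
  rot[5] = n$mooon
  rot[6] = $mooonn
Sorted (with $ < everything):
  sorted[0] = $mooonn  (last char: 'n')
  sorted[1] = mooonn$  (last char: '$')
  sorted[2] = n$mooon  (last char: 'n')
  sorted[3] = nn$mooo  (last char: 'o')
  sorted[4] = onn$moo  (last char: 'o')
  sorted[5] = oonn$mo  (last char: 'o')
  sorted[6] = ooonn$m  (last char: 'm')
Last column: n$nooom
Original string S is at sorted index 1

Answer: n$nooom
1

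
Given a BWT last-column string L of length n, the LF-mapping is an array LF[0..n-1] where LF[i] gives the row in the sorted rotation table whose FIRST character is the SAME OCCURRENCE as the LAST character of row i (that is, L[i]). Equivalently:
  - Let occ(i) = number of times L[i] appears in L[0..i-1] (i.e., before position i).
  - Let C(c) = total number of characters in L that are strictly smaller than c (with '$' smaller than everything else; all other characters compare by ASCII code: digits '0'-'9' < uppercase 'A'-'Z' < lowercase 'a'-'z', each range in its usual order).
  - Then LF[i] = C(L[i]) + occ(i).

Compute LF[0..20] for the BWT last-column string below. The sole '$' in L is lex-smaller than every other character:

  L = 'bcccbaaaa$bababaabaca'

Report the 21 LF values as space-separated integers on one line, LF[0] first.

Char counts: '$':1, 'a':10, 'b':6, 'c':4
C (first-col start): C('$')=0, C('a')=1, C('b')=11, C('c')=17
L[0]='b': occ=0, LF[0]=C('b')+0=11+0=11
L[1]='c': occ=0, LF[1]=C('c')+0=17+0=17
L[2]='c': occ=1, LF[2]=C('c')+1=17+1=18
L[3]='c': occ=2, LF[3]=C('c')+2=17+2=19
L[4]='b': occ=1, LF[4]=C('b')+1=11+1=12
L[5]='a': occ=0, LF[5]=C('a')+0=1+0=1
L[6]='a': occ=1, LF[6]=C('a')+1=1+1=2
L[7]='a': occ=2, LF[7]=C('a')+2=1+2=3
L[8]='a': occ=3, LF[8]=C('a')+3=1+3=4
L[9]='$': occ=0, LF[9]=C('$')+0=0+0=0
L[10]='b': occ=2, LF[10]=C('b')+2=11+2=13
L[11]='a': occ=4, LF[11]=C('a')+4=1+4=5
L[12]='b': occ=3, LF[12]=C('b')+3=11+3=14
L[13]='a': occ=5, LF[13]=C('a')+5=1+5=6
L[14]='b': occ=4, LF[14]=C('b')+4=11+4=15
L[15]='a': occ=6, LF[15]=C('a')+6=1+6=7
L[16]='a': occ=7, LF[16]=C('a')+7=1+7=8
L[17]='b': occ=5, LF[17]=C('b')+5=11+5=16
L[18]='a': occ=8, LF[18]=C('a')+8=1+8=9
L[19]='c': occ=3, LF[19]=C('c')+3=17+3=20
L[20]='a': occ=9, LF[20]=C('a')+9=1+9=10

Answer: 11 17 18 19 12 1 2 3 4 0 13 5 14 6 15 7 8 16 9 20 10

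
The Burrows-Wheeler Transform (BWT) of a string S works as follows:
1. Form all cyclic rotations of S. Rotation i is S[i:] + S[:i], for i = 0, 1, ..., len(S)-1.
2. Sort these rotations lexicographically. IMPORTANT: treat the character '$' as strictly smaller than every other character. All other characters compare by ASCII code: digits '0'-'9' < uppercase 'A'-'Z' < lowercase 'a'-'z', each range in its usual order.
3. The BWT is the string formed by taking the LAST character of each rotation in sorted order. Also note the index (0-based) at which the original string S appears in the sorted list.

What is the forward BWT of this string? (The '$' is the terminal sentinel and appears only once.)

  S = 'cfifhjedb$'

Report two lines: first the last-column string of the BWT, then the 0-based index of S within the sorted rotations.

All 10 rotations (rotation i = S[i:]+S[:i]):
  rot[0] = cfifhjedb$
  rot[1] = fifhjedb$c
  rot[2] = ifhjedb$cf
  rot[3] = fhjedb$cfi
  rot[4] = hjedb$cfif
  rot[5] = jedb$cfifh
  rot[6] = edb$cfifhj
  rot[7] = db$cfifhje
  rot[8] = b$cfifhjed
  rot[9] = $cfifhjedb
Sorted (with $ < everything):
  sorted[0] = $cfifhjedb  (last char: 'b')
  sorted[1] = b$cfifhjed  (last char: 'd')
  sorted[2] = cfifhjedb$  (last char: '$')
  sorted[3] = db$cfifhje  (last char: 'e')
  sorted[4] = edb$cfifhj  (last char: 'j')
  sorted[5] = fhjedb$cfi  (last char: 'i')
  sorted[6] = fifhjedb$c  (last char: 'c')
  sorted[7] = hjedb$cfif  (last char: 'f')
  sorted[8] = ifhjedb$cf  (last char: 'f')
  sorted[9] = jedb$cfifh  (last char: 'h')
Last column: bd$ejicffh
Original string S is at sorted index 2

Answer: bd$ejicffh
2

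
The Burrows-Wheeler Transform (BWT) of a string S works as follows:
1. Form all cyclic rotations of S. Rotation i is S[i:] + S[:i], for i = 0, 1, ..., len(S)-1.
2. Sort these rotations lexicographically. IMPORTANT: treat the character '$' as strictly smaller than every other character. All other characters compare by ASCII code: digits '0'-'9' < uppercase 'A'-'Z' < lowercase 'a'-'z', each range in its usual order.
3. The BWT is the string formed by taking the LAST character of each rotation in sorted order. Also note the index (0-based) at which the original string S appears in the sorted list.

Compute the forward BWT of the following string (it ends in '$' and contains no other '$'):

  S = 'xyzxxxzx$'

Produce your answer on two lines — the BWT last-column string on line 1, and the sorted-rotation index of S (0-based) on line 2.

Answer: xzzx$xxxy
4

Derivation:
All 9 rotations (rotation i = S[i:]+S[:i]):
  rot[0] = xyzxxxzx$
  rot[1] = yzxxxzx$x
  rot[2] = zxxxzx$xy
  rot[3] = xxxzx$xyz
  rot[4] = xxzx$xyzx
  rot[5] = xzx$xyzxx
  rot[6] = zx$xyzxxx
  rot[7] = x$xyzxxxz
  rot[8] = $xyzxxxzx
Sorted (with $ < everything):
  sorted[0] = $xyzxxxzx  (last char: 'x')
  sorted[1] = x$xyzxxxz  (last char: 'z')
  sorted[2] = xxxzx$xyz  (last char: 'z')
  sorted[3] = xxzx$xyzx  (last char: 'x')
  sorted[4] = xyzxxxzx$  (last char: '$')
  sorted[5] = xzx$xyzxx  (last char: 'x')
  sorted[6] = yzxxxzx$x  (last char: 'x')
  sorted[7] = zx$xyzxxx  (last char: 'x')
  sorted[8] = zxxxzx$xy  (last char: 'y')
Last column: xzzx$xxxy
Original string S is at sorted index 4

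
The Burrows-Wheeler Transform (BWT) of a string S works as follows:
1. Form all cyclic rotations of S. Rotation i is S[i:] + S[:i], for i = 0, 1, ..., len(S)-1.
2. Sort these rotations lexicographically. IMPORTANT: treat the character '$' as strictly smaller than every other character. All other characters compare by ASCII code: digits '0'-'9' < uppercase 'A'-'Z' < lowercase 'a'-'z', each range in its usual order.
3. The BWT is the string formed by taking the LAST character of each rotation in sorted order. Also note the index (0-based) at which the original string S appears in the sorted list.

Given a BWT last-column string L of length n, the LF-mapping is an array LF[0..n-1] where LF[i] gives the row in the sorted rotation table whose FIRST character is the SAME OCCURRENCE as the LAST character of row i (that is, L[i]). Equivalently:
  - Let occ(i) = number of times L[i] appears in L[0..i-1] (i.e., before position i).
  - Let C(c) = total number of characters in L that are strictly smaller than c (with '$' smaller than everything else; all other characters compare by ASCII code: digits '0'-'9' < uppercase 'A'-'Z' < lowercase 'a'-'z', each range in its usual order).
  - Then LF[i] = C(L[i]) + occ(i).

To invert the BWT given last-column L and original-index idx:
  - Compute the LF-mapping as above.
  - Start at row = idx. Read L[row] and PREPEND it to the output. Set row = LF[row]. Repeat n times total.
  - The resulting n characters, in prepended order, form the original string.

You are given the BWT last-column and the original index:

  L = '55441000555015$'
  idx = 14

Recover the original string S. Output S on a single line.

Answer: 55501054040155$

Derivation:
LF mapping: 9 10 7 8 5 1 2 3 11 12 13 4 6 14 0
Walk LF starting at row 14, prepending L[row]:
  step 1: row=14, L[14]='$', prepend. Next row=LF[14]=0
  step 2: row=0, L[0]='5', prepend. Next row=LF[0]=9
  step 3: row=9, L[9]='5', prepend. Next row=LF[9]=12
  step 4: row=12, L[12]='1', prepend. Next row=LF[12]=6
  step 5: row=6, L[6]='0', prepend. Next row=LF[6]=2
  step 6: row=2, L[2]='4', prepend. Next row=LF[2]=7
  step 7: row=7, L[7]='0', prepend. Next row=LF[7]=3
  step 8: row=3, L[3]='4', prepend. Next row=LF[3]=8
  step 9: row=8, L[8]='5', prepend. Next row=LF[8]=11
  step 10: row=11, L[11]='0', prepend. Next row=LF[11]=4
  step 11: row=4, L[4]='1', prepend. Next row=LF[4]=5
  step 12: row=5, L[5]='0', prepend. Next row=LF[5]=1
  step 13: row=1, L[1]='5', prepend. Next row=LF[1]=10
  step 14: row=10, L[10]='5', prepend. Next row=LF[10]=13
  step 15: row=13, L[13]='5', prepend. Next row=LF[13]=14
Reversed output: 55501054040155$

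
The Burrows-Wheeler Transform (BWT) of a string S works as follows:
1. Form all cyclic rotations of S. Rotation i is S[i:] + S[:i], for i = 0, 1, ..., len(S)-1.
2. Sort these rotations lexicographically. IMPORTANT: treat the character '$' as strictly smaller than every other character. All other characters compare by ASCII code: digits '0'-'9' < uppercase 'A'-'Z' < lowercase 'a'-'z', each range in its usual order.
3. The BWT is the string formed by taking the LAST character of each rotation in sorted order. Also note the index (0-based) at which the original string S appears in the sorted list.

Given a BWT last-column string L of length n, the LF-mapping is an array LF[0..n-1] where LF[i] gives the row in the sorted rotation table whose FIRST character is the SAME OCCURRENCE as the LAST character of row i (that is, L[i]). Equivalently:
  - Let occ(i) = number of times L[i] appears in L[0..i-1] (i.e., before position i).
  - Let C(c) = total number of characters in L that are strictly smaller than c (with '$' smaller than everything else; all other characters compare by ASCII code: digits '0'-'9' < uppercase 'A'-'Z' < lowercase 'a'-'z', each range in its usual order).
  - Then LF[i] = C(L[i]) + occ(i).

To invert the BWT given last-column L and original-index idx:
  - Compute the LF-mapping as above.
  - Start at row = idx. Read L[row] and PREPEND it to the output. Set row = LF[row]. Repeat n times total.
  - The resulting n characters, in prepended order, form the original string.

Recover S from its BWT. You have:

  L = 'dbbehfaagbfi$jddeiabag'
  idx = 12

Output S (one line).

Answer: eahaigjegbidfdfbababd$

Derivation:
LF mapping: 9 5 6 12 18 14 1 2 16 7 15 19 0 21 10 11 13 20 3 8 4 17
Walk LF starting at row 12, prepending L[row]:
  step 1: row=12, L[12]='$', prepend. Next row=LF[12]=0
  step 2: row=0, L[0]='d', prepend. Next row=LF[0]=9
  step 3: row=9, L[9]='b', prepend. Next row=LF[9]=7
  step 4: row=7, L[7]='a', prepend. Next row=LF[7]=2
  step 5: row=2, L[2]='b', prepend. Next row=LF[2]=6
  step 6: row=6, L[6]='a', prepend. Next row=LF[6]=1
  step 7: row=1, L[1]='b', prepend. Next row=LF[1]=5
  step 8: row=5, L[5]='f', prepend. Next row=LF[5]=14
  step 9: row=14, L[14]='d', prepend. Next row=LF[14]=10
  step 10: row=10, L[10]='f', prepend. Next row=LF[10]=15
  step 11: row=15, L[15]='d', prepend. Next row=LF[15]=11
  step 12: row=11, L[11]='i', prepend. Next row=LF[11]=19
  step 13: row=19, L[19]='b', prepend. Next row=LF[19]=8
  step 14: row=8, L[8]='g', prepend. Next row=LF[8]=16
  step 15: row=16, L[16]='e', prepend. Next row=LF[16]=13
  step 16: row=13, L[13]='j', prepend. Next row=LF[13]=21
  step 17: row=21, L[21]='g', prepend. Next row=LF[21]=17
  step 18: row=17, L[17]='i', prepend. Next row=LF[17]=20
  step 19: row=20, L[20]='a', prepend. Next row=LF[20]=4
  step 20: row=4, L[4]='h', prepend. Next row=LF[4]=18
  step 21: row=18, L[18]='a', prepend. Next row=LF[18]=3
  step 22: row=3, L[3]='e', prepend. Next row=LF[3]=12
Reversed output: eahaigjegbidfdfbababd$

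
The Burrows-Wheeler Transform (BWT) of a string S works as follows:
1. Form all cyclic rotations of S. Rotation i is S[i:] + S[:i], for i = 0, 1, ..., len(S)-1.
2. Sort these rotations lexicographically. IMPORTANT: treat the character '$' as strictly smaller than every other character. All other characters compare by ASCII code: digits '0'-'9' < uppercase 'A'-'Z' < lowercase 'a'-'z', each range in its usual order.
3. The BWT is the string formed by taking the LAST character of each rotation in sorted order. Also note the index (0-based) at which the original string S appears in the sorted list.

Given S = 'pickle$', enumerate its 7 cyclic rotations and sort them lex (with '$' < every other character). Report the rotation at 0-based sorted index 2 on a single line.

Answer: e$pickl

Derivation:
All 7 rotations (rotation i = S[i:]+S[:i]):
  rot[0] = pickle$
  rot[1] = ickle$p
  rot[2] = ckle$pi
  rot[3] = kle$pic
  rot[4] = le$pick
  rot[5] = e$pickl
  rot[6] = $pickle
Sorted (with $ < everything):
  sorted[0] = $pickle
  sorted[1] = ckle$pi
  sorted[2] = e$pickl
  sorted[3] = ickle$p
  sorted[4] = kle$pic
  sorted[5] = le$pick
  sorted[6] = pickle$
sorted[2] = e$pickl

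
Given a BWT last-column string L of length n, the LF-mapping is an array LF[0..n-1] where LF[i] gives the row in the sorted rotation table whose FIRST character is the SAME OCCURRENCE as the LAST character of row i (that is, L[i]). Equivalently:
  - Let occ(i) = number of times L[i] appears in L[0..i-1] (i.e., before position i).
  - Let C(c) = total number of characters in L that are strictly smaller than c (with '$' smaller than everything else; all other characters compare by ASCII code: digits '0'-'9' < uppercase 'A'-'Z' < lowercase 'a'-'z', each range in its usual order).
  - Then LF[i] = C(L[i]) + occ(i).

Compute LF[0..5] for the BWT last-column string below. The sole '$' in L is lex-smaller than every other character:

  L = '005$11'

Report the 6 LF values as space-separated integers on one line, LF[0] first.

Answer: 1 2 5 0 3 4

Derivation:
Char counts: '$':1, '0':2, '1':2, '5':1
C (first-col start): C('$')=0, C('0')=1, C('1')=3, C('5')=5
L[0]='0': occ=0, LF[0]=C('0')+0=1+0=1
L[1]='0': occ=1, LF[1]=C('0')+1=1+1=2
L[2]='5': occ=0, LF[2]=C('5')+0=5+0=5
L[3]='$': occ=0, LF[3]=C('$')+0=0+0=0
L[4]='1': occ=0, LF[4]=C('1')+0=3+0=3
L[5]='1': occ=1, LF[5]=C('1')+1=3+1=4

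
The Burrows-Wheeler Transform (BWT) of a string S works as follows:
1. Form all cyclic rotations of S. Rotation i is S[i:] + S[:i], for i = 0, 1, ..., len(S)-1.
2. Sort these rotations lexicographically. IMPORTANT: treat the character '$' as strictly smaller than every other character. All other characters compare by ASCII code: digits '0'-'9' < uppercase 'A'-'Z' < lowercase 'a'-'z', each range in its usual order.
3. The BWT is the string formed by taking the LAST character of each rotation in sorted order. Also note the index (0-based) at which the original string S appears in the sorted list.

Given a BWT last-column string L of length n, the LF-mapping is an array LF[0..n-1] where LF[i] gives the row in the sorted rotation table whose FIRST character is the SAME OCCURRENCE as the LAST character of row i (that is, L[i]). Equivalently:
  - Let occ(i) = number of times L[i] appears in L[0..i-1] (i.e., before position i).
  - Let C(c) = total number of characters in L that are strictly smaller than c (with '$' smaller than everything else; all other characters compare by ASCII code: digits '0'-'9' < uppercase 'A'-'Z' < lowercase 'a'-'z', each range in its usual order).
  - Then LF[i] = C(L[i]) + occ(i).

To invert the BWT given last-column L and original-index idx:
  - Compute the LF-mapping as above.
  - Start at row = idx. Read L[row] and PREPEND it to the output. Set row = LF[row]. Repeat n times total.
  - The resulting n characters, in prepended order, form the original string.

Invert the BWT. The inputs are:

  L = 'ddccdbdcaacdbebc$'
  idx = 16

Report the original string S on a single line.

LF mapping: 11 12 6 7 13 3 14 8 1 2 9 15 4 16 5 10 0
Walk LF starting at row 16, prepending L[row]:
  step 1: row=16, L[16]='$', prepend. Next row=LF[16]=0
  step 2: row=0, L[0]='d', prepend. Next row=LF[0]=11
  step 3: row=11, L[11]='d', prepend. Next row=LF[11]=15
  step 4: row=15, L[15]='c', prepend. Next row=LF[15]=10
  step 5: row=10, L[10]='c', prepend. Next row=LF[10]=9
  step 6: row=9, L[9]='a', prepend. Next row=LF[9]=2
  step 7: row=2, L[2]='c', prepend. Next row=LF[2]=6
  step 8: row=6, L[6]='d', prepend. Next row=LF[6]=14
  step 9: row=14, L[14]='b', prepend. Next row=LF[14]=5
  step 10: row=5, L[5]='b', prepend. Next row=LF[5]=3
  step 11: row=3, L[3]='c', prepend. Next row=LF[3]=7
  step 12: row=7, L[7]='c', prepend. Next row=LF[7]=8
  step 13: row=8, L[8]='a', prepend. Next row=LF[8]=1
  step 14: row=1, L[1]='d', prepend. Next row=LF[1]=12
  step 15: row=12, L[12]='b', prepend. Next row=LF[12]=4
  step 16: row=4, L[4]='d', prepend. Next row=LF[4]=13
  step 17: row=13, L[13]='e', prepend. Next row=LF[13]=16
Reversed output: edbdaccbbdcaccdd$

Answer: edbdaccbbdcaccdd$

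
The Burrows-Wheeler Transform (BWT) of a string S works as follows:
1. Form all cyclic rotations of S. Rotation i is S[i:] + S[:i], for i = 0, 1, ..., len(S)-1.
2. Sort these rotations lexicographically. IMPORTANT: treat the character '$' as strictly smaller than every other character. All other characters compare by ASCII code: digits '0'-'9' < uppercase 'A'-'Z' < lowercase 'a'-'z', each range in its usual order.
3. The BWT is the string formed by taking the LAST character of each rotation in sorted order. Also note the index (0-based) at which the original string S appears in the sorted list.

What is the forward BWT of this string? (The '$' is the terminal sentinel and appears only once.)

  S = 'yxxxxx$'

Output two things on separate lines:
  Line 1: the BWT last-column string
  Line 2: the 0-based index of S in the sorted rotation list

Answer: xxxxxy$
6

Derivation:
All 7 rotations (rotation i = S[i:]+S[:i]):
  rot[0] = yxxxxx$
  rot[1] = xxxxx$y
  rot[2] = xxxx$yx
  rot[3] = xxx$yxx
  rot[4] = xx$yxxx
  rot[5] = x$yxxxx
  rot[6] = $yxxxxx
Sorted (with $ < everything):
  sorted[0] = $yxxxxx  (last char: 'x')
  sorted[1] = x$yxxxx  (last char: 'x')
  sorted[2] = xx$yxxx  (last char: 'x')
  sorted[3] = xxx$yxx  (last char: 'x')
  sorted[4] = xxxx$yx  (last char: 'x')
  sorted[5] = xxxxx$y  (last char: 'y')
  sorted[6] = yxxxxx$  (last char: '$')
Last column: xxxxxy$
Original string S is at sorted index 6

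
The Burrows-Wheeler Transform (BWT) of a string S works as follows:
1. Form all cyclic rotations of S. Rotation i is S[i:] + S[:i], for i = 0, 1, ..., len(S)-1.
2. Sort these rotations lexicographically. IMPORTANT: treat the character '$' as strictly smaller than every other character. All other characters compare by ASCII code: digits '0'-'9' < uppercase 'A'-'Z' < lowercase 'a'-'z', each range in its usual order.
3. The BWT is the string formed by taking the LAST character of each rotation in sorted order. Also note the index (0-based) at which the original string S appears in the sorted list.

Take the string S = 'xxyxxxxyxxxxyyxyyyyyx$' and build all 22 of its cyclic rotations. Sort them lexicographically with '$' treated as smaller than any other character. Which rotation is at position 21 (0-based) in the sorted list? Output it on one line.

Answer: yyyyyx$xxyxxxxyxxxxyyx

Derivation:
All 22 rotations (rotation i = S[i:]+S[:i]):
  rot[0] = xxyxxxxyxxxxyyxyyyyyx$
  rot[1] = xyxxxxyxxxxyyxyyyyyx$x
  rot[2] = yxxxxyxxxxyyxyyyyyx$xx
  rot[3] = xxxxyxxxxyyxyyyyyx$xxy
  rot[4] = xxxyxxxxyyxyyyyyx$xxyx
  rot[5] = xxyxxxxyyxyyyyyx$xxyxx
  rot[6] = xyxxxxyyxyyyyyx$xxyxxx
  rot[7] = yxxxxyyxyyyyyx$xxyxxxx
  rot[8] = xxxxyyxyyyyyx$xxyxxxxy
  rot[9] = xxxyyxyyyyyx$xxyxxxxyx
  rot[10] = xxyyxyyyyyx$xxyxxxxyxx
  rot[11] = xyyxyyyyyx$xxyxxxxyxxx
  rot[12] = yyxyyyyyx$xxyxxxxyxxxx
  rot[13] = yxyyyyyx$xxyxxxxyxxxxy
  rot[14] = xyyyyyx$xxyxxxxyxxxxyy
  rot[15] = yyyyyx$xxyxxxxyxxxxyyx
  rot[16] = yyyyx$xxyxxxxyxxxxyyxy
  rot[17] = yyyx$xxyxxxxyxxxxyyxyy
  rot[18] = yyx$xxyxxxxyxxxxyyxyyy
  rot[19] = yx$xxyxxxxyxxxxyyxyyyy
  rot[20] = x$xxyxxxxyxxxxyyxyyyyy
  rot[21] = $xxyxxxxyxxxxyyxyyyyyx
Sorted (with $ < everything):
  sorted[0] = $xxyxxxxyxxxxyyxyyyyyx
  sorted[1] = x$xxyxxxxyxxxxyyxyyyyy
  sorted[2] = xxxxyxxxxyyxyyyyyx$xxy
  sorted[3] = xxxxyyxyyyyyx$xxyxxxxy
  sorted[4] = xxxyxxxxyyxyyyyyx$xxyx
  sorted[5] = xxxyyxyyyyyx$xxyxxxxyx
  sorted[6] = xxyxxxxyxxxxyyxyyyyyx$
  sorted[7] = xxyxxxxyyxyyyyyx$xxyxx
  sorted[8] = xxyyxyyyyyx$xxyxxxxyxx
  sorted[9] = xyxxxxyxxxxyyxyyyyyx$x
  sorted[10] = xyxxxxyyxyyyyyx$xxyxxx
  sorted[11] = xyyxyyyyyx$xxyxxxxyxxx
  sorted[12] = xyyyyyx$xxyxxxxyxxxxyy
  sorted[13] = yx$xxyxxxxyxxxxyyxyyyy
  sorted[14] = yxxxxyxxxxyyxyyyyyx$xx
  sorted[15] = yxxxxyyxyyyyyx$xxyxxxx
  sorted[16] = yxyyyyyx$xxyxxxxyxxxxy
  sorted[17] = yyx$xxyxxxxyxxxxyyxyyy
  sorted[18] = yyxyyyyyx$xxyxxxxyxxxx
  sorted[19] = yyyx$xxyxxxxyxxxxyyxyy
  sorted[20] = yyyyx$xxyxxxxyxxxxyyxy
  sorted[21] = yyyyyx$xxyxxxxyxxxxyyx
sorted[21] = yyyyyx$xxyxxxxyxxxxyyx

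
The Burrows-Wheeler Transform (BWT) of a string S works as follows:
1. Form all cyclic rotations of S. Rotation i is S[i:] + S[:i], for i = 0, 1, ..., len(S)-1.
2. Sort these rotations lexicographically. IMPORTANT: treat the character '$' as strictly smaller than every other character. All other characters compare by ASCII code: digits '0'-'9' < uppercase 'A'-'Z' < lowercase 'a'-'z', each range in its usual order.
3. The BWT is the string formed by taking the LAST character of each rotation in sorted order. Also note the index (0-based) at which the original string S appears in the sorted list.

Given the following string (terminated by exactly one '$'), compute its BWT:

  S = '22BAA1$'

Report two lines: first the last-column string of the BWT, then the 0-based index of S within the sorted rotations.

All 7 rotations (rotation i = S[i:]+S[:i]):
  rot[0] = 22BAA1$
  rot[1] = 2BAA1$2
  rot[2] = BAA1$22
  rot[3] = AA1$22B
  rot[4] = A1$22BA
  rot[5] = 1$22BAA
  rot[6] = $22BAA1
Sorted (with $ < everything):
  sorted[0] = $22BAA1  (last char: '1')
  sorted[1] = 1$22BAA  (last char: 'A')
  sorted[2] = 22BAA1$  (last char: '$')
  sorted[3] = 2BAA1$2  (last char: '2')
  sorted[4] = A1$22BA  (last char: 'A')
  sorted[5] = AA1$22B  (last char: 'B')
  sorted[6] = BAA1$22  (last char: '2')
Last column: 1A$2AB2
Original string S is at sorted index 2

Answer: 1A$2AB2
2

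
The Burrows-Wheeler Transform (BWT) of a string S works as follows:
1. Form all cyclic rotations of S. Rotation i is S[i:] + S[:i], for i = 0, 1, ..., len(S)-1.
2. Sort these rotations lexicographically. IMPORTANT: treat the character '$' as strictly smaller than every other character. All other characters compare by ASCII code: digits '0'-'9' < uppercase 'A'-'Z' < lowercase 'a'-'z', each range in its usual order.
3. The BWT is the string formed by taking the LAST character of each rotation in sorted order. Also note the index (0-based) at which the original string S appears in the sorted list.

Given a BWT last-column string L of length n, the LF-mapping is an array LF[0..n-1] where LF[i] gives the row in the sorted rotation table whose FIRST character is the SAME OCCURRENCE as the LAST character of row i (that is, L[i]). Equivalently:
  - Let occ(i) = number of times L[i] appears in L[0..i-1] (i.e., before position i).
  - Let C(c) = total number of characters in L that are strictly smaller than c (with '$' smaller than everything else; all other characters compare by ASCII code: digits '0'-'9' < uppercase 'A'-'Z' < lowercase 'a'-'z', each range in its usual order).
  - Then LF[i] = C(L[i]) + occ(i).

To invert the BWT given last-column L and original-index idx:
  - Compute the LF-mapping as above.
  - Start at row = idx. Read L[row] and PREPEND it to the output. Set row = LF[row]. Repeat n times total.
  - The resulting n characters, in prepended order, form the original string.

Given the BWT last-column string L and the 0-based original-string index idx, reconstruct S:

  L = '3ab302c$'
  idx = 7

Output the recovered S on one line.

Answer: cb2a033$

Derivation:
LF mapping: 3 5 6 4 1 2 7 0
Walk LF starting at row 7, prepending L[row]:
  step 1: row=7, L[7]='$', prepend. Next row=LF[7]=0
  step 2: row=0, L[0]='3', prepend. Next row=LF[0]=3
  step 3: row=3, L[3]='3', prepend. Next row=LF[3]=4
  step 4: row=4, L[4]='0', prepend. Next row=LF[4]=1
  step 5: row=1, L[1]='a', prepend. Next row=LF[1]=5
  step 6: row=5, L[5]='2', prepend. Next row=LF[5]=2
  step 7: row=2, L[2]='b', prepend. Next row=LF[2]=6
  step 8: row=6, L[6]='c', prepend. Next row=LF[6]=7
Reversed output: cb2a033$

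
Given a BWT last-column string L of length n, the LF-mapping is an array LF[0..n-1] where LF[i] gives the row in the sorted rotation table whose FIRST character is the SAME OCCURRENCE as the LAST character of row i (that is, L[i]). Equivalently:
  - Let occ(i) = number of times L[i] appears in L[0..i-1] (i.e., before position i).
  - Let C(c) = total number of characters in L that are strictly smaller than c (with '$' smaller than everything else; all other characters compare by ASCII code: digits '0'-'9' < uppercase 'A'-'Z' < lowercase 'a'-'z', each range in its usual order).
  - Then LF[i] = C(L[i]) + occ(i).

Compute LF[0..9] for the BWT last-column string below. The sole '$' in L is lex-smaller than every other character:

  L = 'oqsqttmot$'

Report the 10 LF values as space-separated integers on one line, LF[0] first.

Char counts: '$':1, 'm':1, 'o':2, 'q':2, 's':1, 't':3
C (first-col start): C('$')=0, C('m')=1, C('o')=2, C('q')=4, C('s')=6, C('t')=7
L[0]='o': occ=0, LF[0]=C('o')+0=2+0=2
L[1]='q': occ=0, LF[1]=C('q')+0=4+0=4
L[2]='s': occ=0, LF[2]=C('s')+0=6+0=6
L[3]='q': occ=1, LF[3]=C('q')+1=4+1=5
L[4]='t': occ=0, LF[4]=C('t')+0=7+0=7
L[5]='t': occ=1, LF[5]=C('t')+1=7+1=8
L[6]='m': occ=0, LF[6]=C('m')+0=1+0=1
L[7]='o': occ=1, LF[7]=C('o')+1=2+1=3
L[8]='t': occ=2, LF[8]=C('t')+2=7+2=9
L[9]='$': occ=0, LF[9]=C('$')+0=0+0=0

Answer: 2 4 6 5 7 8 1 3 9 0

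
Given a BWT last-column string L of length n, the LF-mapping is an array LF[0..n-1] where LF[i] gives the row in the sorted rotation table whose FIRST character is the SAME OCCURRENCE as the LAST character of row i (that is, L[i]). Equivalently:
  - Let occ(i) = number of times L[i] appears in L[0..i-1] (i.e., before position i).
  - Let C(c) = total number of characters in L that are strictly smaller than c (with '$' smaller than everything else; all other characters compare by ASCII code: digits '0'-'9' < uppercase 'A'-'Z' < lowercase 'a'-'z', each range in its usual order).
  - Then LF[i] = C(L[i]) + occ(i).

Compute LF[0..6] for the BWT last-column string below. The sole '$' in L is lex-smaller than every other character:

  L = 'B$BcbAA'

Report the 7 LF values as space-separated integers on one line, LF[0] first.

Char counts: '$':1, 'A':2, 'B':2, 'b':1, 'c':1
C (first-col start): C('$')=0, C('A')=1, C('B')=3, C('b')=5, C('c')=6
L[0]='B': occ=0, LF[0]=C('B')+0=3+0=3
L[1]='$': occ=0, LF[1]=C('$')+0=0+0=0
L[2]='B': occ=1, LF[2]=C('B')+1=3+1=4
L[3]='c': occ=0, LF[3]=C('c')+0=6+0=6
L[4]='b': occ=0, LF[4]=C('b')+0=5+0=5
L[5]='A': occ=0, LF[5]=C('A')+0=1+0=1
L[6]='A': occ=1, LF[6]=C('A')+1=1+1=2

Answer: 3 0 4 6 5 1 2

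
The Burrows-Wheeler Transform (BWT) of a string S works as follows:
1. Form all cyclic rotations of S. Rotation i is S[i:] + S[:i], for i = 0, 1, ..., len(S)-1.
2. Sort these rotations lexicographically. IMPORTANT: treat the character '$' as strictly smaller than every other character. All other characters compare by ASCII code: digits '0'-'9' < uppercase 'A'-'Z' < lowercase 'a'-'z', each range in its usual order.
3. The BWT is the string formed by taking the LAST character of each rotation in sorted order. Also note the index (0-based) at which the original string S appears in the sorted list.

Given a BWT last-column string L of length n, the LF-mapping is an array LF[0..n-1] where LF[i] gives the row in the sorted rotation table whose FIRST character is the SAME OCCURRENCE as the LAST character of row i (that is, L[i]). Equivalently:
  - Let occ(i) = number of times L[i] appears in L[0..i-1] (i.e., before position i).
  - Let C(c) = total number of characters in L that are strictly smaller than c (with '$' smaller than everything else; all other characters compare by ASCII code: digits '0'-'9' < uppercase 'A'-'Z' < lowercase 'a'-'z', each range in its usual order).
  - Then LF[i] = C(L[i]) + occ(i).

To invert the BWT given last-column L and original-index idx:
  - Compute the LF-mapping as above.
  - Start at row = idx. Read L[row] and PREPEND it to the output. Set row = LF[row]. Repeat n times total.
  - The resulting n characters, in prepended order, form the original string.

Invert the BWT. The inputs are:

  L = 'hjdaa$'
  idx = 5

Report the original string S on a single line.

LF mapping: 4 5 3 1 2 0
Walk LF starting at row 5, prepending L[row]:
  step 1: row=5, L[5]='$', prepend. Next row=LF[5]=0
  step 2: row=0, L[0]='h', prepend. Next row=LF[0]=4
  step 3: row=4, L[4]='a', prepend. Next row=LF[4]=2
  step 4: row=2, L[2]='d', prepend. Next row=LF[2]=3
  step 5: row=3, L[3]='a', prepend. Next row=LF[3]=1
  step 6: row=1, L[1]='j', prepend. Next row=LF[1]=5
Reversed output: jadah$

Answer: jadah$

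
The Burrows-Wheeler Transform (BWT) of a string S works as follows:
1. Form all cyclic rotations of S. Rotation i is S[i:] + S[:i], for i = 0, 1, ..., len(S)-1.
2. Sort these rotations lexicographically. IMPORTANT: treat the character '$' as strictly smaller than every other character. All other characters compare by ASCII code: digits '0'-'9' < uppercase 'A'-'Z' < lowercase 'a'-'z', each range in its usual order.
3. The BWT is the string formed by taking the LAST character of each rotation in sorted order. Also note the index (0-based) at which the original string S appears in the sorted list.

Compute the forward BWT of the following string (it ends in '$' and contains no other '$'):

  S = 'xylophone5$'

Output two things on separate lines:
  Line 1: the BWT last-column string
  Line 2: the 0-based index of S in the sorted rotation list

All 11 rotations (rotation i = S[i:]+S[:i]):
  rot[0] = xylophone5$
  rot[1] = ylophone5$x
  rot[2] = lophone5$xy
  rot[3] = ophone5$xyl
  rot[4] = phone5$xylo
  rot[5] = hone5$xylop
  rot[6] = one5$xyloph
  rot[7] = ne5$xylopho
  rot[8] = e5$xylophon
  rot[9] = 5$xylophone
  rot[10] = $xylophone5
Sorted (with $ < everything):
  sorted[0] = $xylophone5  (last char: '5')
  sorted[1] = 5$xylophone  (last char: 'e')
  sorted[2] = e5$xylophon  (last char: 'n')
  sorted[3] = hone5$xylop  (last char: 'p')
  sorted[4] = lophone5$xy  (last char: 'y')
  sorted[5] = ne5$xylopho  (last char: 'o')
  sorted[6] = one5$xyloph  (last char: 'h')
  sorted[7] = ophone5$xyl  (last char: 'l')
  sorted[8] = phone5$xylo  (last char: 'o')
  sorted[9] = xylophone5$  (last char: '$')
  sorted[10] = ylophone5$x  (last char: 'x')
Last column: 5enpyohlo$x
Original string S is at sorted index 9

Answer: 5enpyohlo$x
9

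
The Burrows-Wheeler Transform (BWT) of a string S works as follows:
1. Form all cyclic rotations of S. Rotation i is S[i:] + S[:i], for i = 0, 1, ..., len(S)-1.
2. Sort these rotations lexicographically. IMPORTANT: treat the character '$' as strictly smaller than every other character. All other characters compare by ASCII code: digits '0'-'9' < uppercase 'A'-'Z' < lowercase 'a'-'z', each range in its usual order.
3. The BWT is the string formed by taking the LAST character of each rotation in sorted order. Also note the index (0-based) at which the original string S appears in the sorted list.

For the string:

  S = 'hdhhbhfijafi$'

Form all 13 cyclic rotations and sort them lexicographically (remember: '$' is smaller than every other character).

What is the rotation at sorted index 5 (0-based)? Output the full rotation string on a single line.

Answer: fijafi$hdhhbh

Derivation:
All 13 rotations (rotation i = S[i:]+S[:i]):
  rot[0] = hdhhbhfijafi$
  rot[1] = dhhbhfijafi$h
  rot[2] = hhbhfijafi$hd
  rot[3] = hbhfijafi$hdh
  rot[4] = bhfijafi$hdhh
  rot[5] = hfijafi$hdhhb
  rot[6] = fijafi$hdhhbh
  rot[7] = ijafi$hdhhbhf
  rot[8] = jafi$hdhhbhfi
  rot[9] = afi$hdhhbhfij
  rot[10] = fi$hdhhbhfija
  rot[11] = i$hdhhbhfijaf
  rot[12] = $hdhhbhfijafi
Sorted (with $ < everything):
  sorted[0] = $hdhhbhfijafi
  sorted[1] = afi$hdhhbhfij
  sorted[2] = bhfijafi$hdhh
  sorted[3] = dhhbhfijafi$h
  sorted[4] = fi$hdhhbhfija
  sorted[5] = fijafi$hdhhbh
  sorted[6] = hbhfijafi$hdh
  sorted[7] = hdhhbhfijafi$
  sorted[8] = hfijafi$hdhhb
  sorted[9] = hhbhfijafi$hd
  sorted[10] = i$hdhhbhfijaf
  sorted[11] = ijafi$hdhhbhf
  sorted[12] = jafi$hdhhbhfi
sorted[5] = fijafi$hdhhbh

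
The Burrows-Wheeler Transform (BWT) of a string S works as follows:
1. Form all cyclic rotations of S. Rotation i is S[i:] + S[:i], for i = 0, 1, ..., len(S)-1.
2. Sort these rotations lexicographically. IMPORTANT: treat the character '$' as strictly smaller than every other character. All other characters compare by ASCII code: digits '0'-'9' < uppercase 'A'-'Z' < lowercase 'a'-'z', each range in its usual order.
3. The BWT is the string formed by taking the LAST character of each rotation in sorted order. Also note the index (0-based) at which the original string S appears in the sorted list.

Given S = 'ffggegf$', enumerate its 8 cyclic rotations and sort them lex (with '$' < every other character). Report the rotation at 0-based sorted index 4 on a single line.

All 8 rotations (rotation i = S[i:]+S[:i]):
  rot[0] = ffggegf$
  rot[1] = fggegf$f
  rot[2] = ggegf$ff
  rot[3] = gegf$ffg
  rot[4] = egf$ffgg
  rot[5] = gf$ffgge
  rot[6] = f$ffggeg
  rot[7] = $ffggegf
Sorted (with $ < everything):
  sorted[0] = $ffggegf
  sorted[1] = egf$ffgg
  sorted[2] = f$ffggeg
  sorted[3] = ffggegf$
  sorted[4] = fggegf$f
  sorted[5] = gegf$ffg
  sorted[6] = gf$ffgge
  sorted[7] = ggegf$ff
sorted[4] = fggegf$f

Answer: fggegf$f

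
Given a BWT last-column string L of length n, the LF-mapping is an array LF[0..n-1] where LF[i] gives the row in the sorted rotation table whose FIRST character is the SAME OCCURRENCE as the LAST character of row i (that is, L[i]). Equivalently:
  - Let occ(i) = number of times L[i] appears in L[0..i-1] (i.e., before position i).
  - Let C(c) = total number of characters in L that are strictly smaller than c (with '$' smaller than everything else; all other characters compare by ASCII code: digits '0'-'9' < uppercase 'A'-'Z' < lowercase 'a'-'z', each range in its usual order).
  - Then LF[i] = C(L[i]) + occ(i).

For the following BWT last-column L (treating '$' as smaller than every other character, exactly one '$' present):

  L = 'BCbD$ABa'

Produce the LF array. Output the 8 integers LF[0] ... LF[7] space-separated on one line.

Char counts: '$':1, 'A':1, 'B':2, 'C':1, 'D':1, 'a':1, 'b':1
C (first-col start): C('$')=0, C('A')=1, C('B')=2, C('C')=4, C('D')=5, C('a')=6, C('b')=7
L[0]='B': occ=0, LF[0]=C('B')+0=2+0=2
L[1]='C': occ=0, LF[1]=C('C')+0=4+0=4
L[2]='b': occ=0, LF[2]=C('b')+0=7+0=7
L[3]='D': occ=0, LF[3]=C('D')+0=5+0=5
L[4]='$': occ=0, LF[4]=C('$')+0=0+0=0
L[5]='A': occ=0, LF[5]=C('A')+0=1+0=1
L[6]='B': occ=1, LF[6]=C('B')+1=2+1=3
L[7]='a': occ=0, LF[7]=C('a')+0=6+0=6

Answer: 2 4 7 5 0 1 3 6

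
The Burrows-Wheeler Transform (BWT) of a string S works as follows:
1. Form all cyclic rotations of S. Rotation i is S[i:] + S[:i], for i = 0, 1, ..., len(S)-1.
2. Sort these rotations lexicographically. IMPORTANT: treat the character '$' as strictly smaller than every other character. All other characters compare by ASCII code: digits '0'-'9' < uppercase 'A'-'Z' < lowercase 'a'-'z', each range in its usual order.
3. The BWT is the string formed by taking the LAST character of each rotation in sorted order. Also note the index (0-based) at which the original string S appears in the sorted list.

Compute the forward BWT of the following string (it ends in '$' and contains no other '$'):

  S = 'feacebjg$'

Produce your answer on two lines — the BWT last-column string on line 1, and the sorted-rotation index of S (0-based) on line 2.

All 9 rotations (rotation i = S[i:]+S[:i]):
  rot[0] = feacebjg$
  rot[1] = eacebjg$f
  rot[2] = acebjg$fe
  rot[3] = cebjg$fea
  rot[4] = ebjg$feac
  rot[5] = bjg$feace
  rot[6] = jg$feaceb
  rot[7] = g$feacebj
  rot[8] = $feacebjg
Sorted (with $ < everything):
  sorted[0] = $feacebjg  (last char: 'g')
  sorted[1] = acebjg$fe  (last char: 'e')
  sorted[2] = bjg$feace  (last char: 'e')
  sorted[3] = cebjg$fea  (last char: 'a')
  sorted[4] = eacebjg$f  (last char: 'f')
  sorted[5] = ebjg$feac  (last char: 'c')
  sorted[6] = feacebjg$  (last char: '$')
  sorted[7] = g$feacebj  (last char: 'j')
  sorted[8] = jg$feaceb  (last char: 'b')
Last column: geeafc$jb
Original string S is at sorted index 6

Answer: geeafc$jb
6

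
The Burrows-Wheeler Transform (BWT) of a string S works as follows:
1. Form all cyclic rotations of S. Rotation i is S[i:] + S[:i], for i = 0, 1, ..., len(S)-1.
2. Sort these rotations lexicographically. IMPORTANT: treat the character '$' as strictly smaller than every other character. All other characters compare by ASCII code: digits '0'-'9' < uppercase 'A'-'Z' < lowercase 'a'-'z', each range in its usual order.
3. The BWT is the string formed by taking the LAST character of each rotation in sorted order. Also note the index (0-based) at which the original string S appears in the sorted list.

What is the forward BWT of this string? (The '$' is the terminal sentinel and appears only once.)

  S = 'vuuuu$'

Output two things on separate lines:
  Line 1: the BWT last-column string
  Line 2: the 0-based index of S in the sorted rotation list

All 6 rotations (rotation i = S[i:]+S[:i]):
  rot[0] = vuuuu$
  rot[1] = uuuu$v
  rot[2] = uuu$vu
  rot[3] = uu$vuu
  rot[4] = u$vuuu
  rot[5] = $vuuuu
Sorted (with $ < everything):
  sorted[0] = $vuuuu  (last char: 'u')
  sorted[1] = u$vuuu  (last char: 'u')
  sorted[2] = uu$vuu  (last char: 'u')
  sorted[3] = uuu$vu  (last char: 'u')
  sorted[4] = uuuu$v  (last char: 'v')
  sorted[5] = vuuuu$  (last char: '$')
Last column: uuuuv$
Original string S is at sorted index 5

Answer: uuuuv$
5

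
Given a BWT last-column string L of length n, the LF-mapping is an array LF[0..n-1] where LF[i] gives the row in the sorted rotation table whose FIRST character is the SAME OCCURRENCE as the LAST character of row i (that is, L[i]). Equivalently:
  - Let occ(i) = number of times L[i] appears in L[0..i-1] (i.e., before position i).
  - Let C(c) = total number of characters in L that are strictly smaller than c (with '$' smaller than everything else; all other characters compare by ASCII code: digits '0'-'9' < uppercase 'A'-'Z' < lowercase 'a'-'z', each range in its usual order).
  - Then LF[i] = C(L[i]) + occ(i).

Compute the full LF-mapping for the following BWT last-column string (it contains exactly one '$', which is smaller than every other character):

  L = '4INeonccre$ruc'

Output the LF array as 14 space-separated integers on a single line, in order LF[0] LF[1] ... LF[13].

Answer: 1 2 3 7 10 9 4 5 11 8 0 12 13 6

Derivation:
Char counts: '$':1, '4':1, 'I':1, 'N':1, 'c':3, 'e':2, 'n':1, 'o':1, 'r':2, 'u':1
C (first-col start): C('$')=0, C('4')=1, C('I')=2, C('N')=3, C('c')=4, C('e')=7, C('n')=9, C('o')=10, C('r')=11, C('u')=13
L[0]='4': occ=0, LF[0]=C('4')+0=1+0=1
L[1]='I': occ=0, LF[1]=C('I')+0=2+0=2
L[2]='N': occ=0, LF[2]=C('N')+0=3+0=3
L[3]='e': occ=0, LF[3]=C('e')+0=7+0=7
L[4]='o': occ=0, LF[4]=C('o')+0=10+0=10
L[5]='n': occ=0, LF[5]=C('n')+0=9+0=9
L[6]='c': occ=0, LF[6]=C('c')+0=4+0=4
L[7]='c': occ=1, LF[7]=C('c')+1=4+1=5
L[8]='r': occ=0, LF[8]=C('r')+0=11+0=11
L[9]='e': occ=1, LF[9]=C('e')+1=7+1=8
L[10]='$': occ=0, LF[10]=C('$')+0=0+0=0
L[11]='r': occ=1, LF[11]=C('r')+1=11+1=12
L[12]='u': occ=0, LF[12]=C('u')+0=13+0=13
L[13]='c': occ=2, LF[13]=C('c')+2=4+2=6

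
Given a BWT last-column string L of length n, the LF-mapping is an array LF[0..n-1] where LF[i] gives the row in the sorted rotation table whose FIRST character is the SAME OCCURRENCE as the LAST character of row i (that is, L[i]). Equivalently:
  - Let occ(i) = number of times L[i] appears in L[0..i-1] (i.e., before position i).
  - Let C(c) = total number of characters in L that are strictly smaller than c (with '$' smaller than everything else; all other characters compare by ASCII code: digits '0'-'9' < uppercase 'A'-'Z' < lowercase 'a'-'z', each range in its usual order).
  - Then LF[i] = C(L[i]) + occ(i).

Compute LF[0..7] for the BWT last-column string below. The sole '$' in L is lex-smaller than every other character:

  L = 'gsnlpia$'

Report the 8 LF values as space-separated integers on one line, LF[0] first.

Char counts: '$':1, 'a':1, 'g':1, 'i':1, 'l':1, 'n':1, 'p':1, 's':1
C (first-col start): C('$')=0, C('a')=1, C('g')=2, C('i')=3, C('l')=4, C('n')=5, C('p')=6, C('s')=7
L[0]='g': occ=0, LF[0]=C('g')+0=2+0=2
L[1]='s': occ=0, LF[1]=C('s')+0=7+0=7
L[2]='n': occ=0, LF[2]=C('n')+0=5+0=5
L[3]='l': occ=0, LF[3]=C('l')+0=4+0=4
L[4]='p': occ=0, LF[4]=C('p')+0=6+0=6
L[5]='i': occ=0, LF[5]=C('i')+0=3+0=3
L[6]='a': occ=0, LF[6]=C('a')+0=1+0=1
L[7]='$': occ=0, LF[7]=C('$')+0=0+0=0

Answer: 2 7 5 4 6 3 1 0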